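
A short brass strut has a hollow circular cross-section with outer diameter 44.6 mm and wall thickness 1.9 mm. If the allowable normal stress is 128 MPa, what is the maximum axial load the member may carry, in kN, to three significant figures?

A = 254.9 mm².
P_max = σ_allow · A = 128 · 254.9 = 32620 N = 32.62 kN.

32.6 kN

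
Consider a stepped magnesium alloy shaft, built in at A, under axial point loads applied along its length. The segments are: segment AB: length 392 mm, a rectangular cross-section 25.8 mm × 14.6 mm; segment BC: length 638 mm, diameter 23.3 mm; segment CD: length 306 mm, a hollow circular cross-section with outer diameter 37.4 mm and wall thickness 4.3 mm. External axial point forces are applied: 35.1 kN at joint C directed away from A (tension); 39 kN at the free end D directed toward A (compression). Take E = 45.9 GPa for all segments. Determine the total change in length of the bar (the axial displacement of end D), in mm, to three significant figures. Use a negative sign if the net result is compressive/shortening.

Internal axial forces (sectioning from the free end, tension +): N_CD = -39 kN, N_BC = -3.9 kN, N_AB = -3.9 kN.
A_AB = 376.7 mm².
A_BC = 426.4 mm².
A_CD = 447.1 mm².
δ_AB = -3900·392/(376.7·45900) = -0.08842 mm
δ_BC = -3900·638/(426.4·45900) = -0.1271 mm
δ_CD = -39000·306/(447.1·45900) = -0.5815 mm
δ = Σδ_i = -0.797 mm.

-0.797 mm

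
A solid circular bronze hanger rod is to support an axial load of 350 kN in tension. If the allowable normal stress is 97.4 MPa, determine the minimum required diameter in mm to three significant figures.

67.6 mm

Required area A ≥ P/σ_allow = 350000/97.4 = 3593 mm².
For a solid circular section, d ≥ √(4A/π) = 67.64 mm.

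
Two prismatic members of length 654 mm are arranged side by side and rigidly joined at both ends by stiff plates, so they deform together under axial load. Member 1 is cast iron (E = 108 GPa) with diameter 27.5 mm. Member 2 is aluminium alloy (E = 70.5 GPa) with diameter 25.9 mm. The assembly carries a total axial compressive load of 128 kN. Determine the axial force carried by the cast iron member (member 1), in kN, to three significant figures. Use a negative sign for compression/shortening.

-81.1 kN

A_1 = 594 mm².
A_2 = 526.9 mm².
Equal strain + equilibrium ⇒ each member carries load in proportion to AE: A₁E₁ = 64150000 N, A₂E₂ = 37140000 N, ΣAE = 101300000 N.
F₁ = P·A₁E₁/ΣAE = -128000·64150000/101300000 = -81060 N.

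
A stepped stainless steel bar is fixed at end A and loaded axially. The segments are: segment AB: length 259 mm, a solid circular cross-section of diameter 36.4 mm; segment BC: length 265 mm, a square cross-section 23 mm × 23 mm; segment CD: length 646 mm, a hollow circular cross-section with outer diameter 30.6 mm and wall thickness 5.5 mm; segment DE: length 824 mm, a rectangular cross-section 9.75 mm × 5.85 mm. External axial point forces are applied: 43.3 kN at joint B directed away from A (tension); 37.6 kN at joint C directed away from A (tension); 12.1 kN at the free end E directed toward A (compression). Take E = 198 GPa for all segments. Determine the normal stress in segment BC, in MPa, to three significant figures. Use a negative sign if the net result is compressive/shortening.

Internal axial forces (sectioning from the free end, tension +): N_DE = -12.1 kN, N_CD = -12.1 kN, N_BC = 25.5 kN, N_AB = 68.8 kN.
A_BC = 529 mm².
σ_BC = N_BC/A_BC = 25500/529 = 48.2 MPa.

48.2 MPa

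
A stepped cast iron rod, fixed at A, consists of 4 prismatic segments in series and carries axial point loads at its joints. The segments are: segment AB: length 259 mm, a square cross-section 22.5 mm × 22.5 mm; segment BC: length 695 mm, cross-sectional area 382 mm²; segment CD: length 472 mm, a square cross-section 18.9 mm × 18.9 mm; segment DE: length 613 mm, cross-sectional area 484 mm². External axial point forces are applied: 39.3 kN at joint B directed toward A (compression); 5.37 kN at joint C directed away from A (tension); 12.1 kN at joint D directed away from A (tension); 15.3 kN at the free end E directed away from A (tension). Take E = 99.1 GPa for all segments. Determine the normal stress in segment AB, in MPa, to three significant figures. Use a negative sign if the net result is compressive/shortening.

Internal axial forces (sectioning from the free end, tension +): N_DE = 15.3 kN, N_CD = 27.4 kN, N_BC = 32.77 kN, N_AB = -6.53 kN.
A_AB = 506.2 mm².
σ_AB = N_AB/A_AB = -6530/506.2 = -12.9 MPa.

-12.9 MPa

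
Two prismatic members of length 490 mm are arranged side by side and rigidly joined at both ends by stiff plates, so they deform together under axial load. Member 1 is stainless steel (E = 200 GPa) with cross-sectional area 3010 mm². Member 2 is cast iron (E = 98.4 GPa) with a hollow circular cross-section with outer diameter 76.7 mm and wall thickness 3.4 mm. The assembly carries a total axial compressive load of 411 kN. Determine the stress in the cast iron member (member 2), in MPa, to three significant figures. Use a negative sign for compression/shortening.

-59.6 MPa

A_2 = 782.9 mm².
Equal strain + equilibrium ⇒ each member carries load in proportion to AE: A₁E₁ = 602000000 N, A₂E₂ = 77040000 N, ΣAE = 679000000 N.
σ₂ = P·E₂/ΣAE = -411000·98400/679000000 = -59.56 MPa.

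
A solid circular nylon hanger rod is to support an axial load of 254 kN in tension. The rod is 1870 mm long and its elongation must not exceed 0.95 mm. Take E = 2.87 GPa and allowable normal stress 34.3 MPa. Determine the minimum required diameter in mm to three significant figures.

Required area A ≥ P/σ_allow = 254000/34.3 = 7405 mm².
For a solid circular section, d ≥ √(4A/π) = 97.1 mm.
Elongation limit: A ≥ PL/(Eδ_allow) = 254000·1870/(2870·0.95) = 174200 mm² ⇒ d ≥ 471 mm.
The elongation limit governs.

471 mm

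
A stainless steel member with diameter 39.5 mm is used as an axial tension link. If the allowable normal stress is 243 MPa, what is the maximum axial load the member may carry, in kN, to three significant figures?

A = 1225 mm².
P_max = σ_allow · A = 243 · 1225 = 297800 N = 297.8 kN.

298 kN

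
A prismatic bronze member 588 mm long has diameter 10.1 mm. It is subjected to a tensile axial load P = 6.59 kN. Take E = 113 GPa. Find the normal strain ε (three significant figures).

A = 80.12 mm².
σ = N/A = 82.25 MPa; ε = σ/E = 82.25/113000 = 7.279e-04.

7.28e-04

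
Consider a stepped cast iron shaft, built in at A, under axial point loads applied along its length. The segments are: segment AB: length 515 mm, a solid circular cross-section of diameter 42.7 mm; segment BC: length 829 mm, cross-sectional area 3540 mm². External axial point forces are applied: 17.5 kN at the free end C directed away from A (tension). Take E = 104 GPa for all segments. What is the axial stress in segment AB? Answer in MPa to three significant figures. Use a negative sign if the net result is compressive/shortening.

Internal axial forces (sectioning from the free end, tension +): N_BC = 17.5 kN, N_AB = 17.5 kN.
A_AB = 1432 mm².
σ_AB = N_AB/A_AB = 17500/1432 = 12.22 MPa.

12.2 MPa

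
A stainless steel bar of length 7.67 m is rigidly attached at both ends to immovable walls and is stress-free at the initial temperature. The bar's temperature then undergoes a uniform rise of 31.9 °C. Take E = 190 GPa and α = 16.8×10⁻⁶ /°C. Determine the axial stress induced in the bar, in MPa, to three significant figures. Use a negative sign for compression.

-102 MPa

Free thermal expansion αLΔT = 16.8e-6 · 7670 · 31.9 = 4.111 mm.
The walls impose strain ε = −(4.111)/7670 = -5.3592e-04; σ = Eε = 190000 · -5.3592e-04 = -101.8 MPa.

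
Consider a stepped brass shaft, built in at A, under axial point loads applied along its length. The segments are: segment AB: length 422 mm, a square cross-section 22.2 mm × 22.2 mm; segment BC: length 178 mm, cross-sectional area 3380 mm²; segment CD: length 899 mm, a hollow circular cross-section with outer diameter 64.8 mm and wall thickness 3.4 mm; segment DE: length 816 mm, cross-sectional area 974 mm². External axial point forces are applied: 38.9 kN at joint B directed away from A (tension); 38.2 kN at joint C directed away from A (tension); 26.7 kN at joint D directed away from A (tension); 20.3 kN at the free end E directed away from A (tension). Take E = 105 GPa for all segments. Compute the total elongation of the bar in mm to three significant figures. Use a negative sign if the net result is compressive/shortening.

Internal axial forces (sectioning from the free end, tension +): N_DE = 20.3 kN, N_CD = 47 kN, N_BC = 85.2 kN, N_AB = 124.1 kN.
A_AB = 492.8 mm².
A_CD = 655.8 mm².
δ_AB = 124100·422/(492.8·105000) = 1.012 mm
δ_BC = 85200·178/(3380·105000) = 0.04273 mm
δ_CD = 47000·899/(655.8·105000) = 0.6136 mm
δ_DE = 20300·816/(974·105000) = 0.162 mm
δ = Σδ_i = 1.83 mm.

1.83 mm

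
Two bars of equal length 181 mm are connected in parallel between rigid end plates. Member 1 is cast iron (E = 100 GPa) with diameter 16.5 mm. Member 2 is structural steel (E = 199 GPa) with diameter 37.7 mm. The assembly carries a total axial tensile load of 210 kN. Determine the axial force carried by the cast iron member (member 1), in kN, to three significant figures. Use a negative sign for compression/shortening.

18.4 kN

A_1 = 213.8 mm².
A_2 = 1116 mm².
Equal strain + equilibrium ⇒ each member carries load in proportion to AE: A₁E₁ = 21380000 N, A₂E₂ = 222100000 N, ΣAE = 243500000 N.
F₁ = P·A₁E₁/ΣAE = 210000·21380000/243500000 = 18440 N.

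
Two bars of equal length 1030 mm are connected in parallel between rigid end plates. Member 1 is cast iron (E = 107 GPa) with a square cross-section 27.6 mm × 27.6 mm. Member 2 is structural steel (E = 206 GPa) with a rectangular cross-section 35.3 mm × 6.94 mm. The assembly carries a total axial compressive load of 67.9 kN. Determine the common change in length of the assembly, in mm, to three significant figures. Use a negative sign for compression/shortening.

A_1 = 761.8 mm².
A_2 = 245 mm².
Equal strain + equilibrium ⇒ each member carries load in proportion to AE: A₁E₁ = 81510000 N, A₂E₂ = 50470000 N, ΣAE = 132000000 N.
δ = PL/ΣAE = -67900·1030/132000000 = -0.5299 mm.

-0.530 mm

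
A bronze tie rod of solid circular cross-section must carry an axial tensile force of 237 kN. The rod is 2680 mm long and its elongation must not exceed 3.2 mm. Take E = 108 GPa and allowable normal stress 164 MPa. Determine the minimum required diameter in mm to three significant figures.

48.4 mm

Required area A ≥ P/σ_allow = 237000/164 = 1445 mm².
For a solid circular section, d ≥ √(4A/π) = 42.9 mm.
Elongation limit: A ≥ PL/(Eδ_allow) = 237000·2680/(108000·3.2) = 1838 mm² ⇒ d ≥ 48.37 mm.
The elongation limit governs.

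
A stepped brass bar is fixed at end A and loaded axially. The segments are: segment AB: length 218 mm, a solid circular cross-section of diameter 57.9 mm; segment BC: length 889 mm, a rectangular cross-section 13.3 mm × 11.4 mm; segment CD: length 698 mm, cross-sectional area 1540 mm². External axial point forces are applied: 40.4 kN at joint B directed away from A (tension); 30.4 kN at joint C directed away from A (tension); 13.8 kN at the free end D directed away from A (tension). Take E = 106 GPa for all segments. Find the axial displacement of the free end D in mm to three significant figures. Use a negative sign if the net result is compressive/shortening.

2.57 mm

Internal axial forces (sectioning from the free end, tension +): N_CD = 13.8 kN, N_BC = 44.2 kN, N_AB = 84.6 kN.
A_AB = 2633 mm².
A_BC = 151.6 mm².
δ_AB = 84600·218/(2633·106000) = 0.06608 mm
δ_BC = 44200·889/(151.6·106000) = 2.445 mm
δ_CD = 13800·698/(1540·106000) = 0.05901 mm
δ = Σδ_i = 2.57 mm.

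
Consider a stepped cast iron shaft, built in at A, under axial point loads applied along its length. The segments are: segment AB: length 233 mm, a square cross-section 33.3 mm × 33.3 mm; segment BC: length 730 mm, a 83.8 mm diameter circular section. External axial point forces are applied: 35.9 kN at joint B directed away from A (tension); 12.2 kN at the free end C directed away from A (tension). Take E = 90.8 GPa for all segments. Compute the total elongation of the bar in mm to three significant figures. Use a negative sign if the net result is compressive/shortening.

Internal axial forces (sectioning from the free end, tension +): N_BC = 12.2 kN, N_AB = 48.1 kN.
A_AB = 1109 mm².
A_BC = 5515 mm².
δ_AB = 48100·233/(1109·90800) = 0.1113 mm
δ_BC = 12200·730/(5515·90800) = 0.01778 mm
δ = Σδ_i = 0.1291 mm.

0.129 mm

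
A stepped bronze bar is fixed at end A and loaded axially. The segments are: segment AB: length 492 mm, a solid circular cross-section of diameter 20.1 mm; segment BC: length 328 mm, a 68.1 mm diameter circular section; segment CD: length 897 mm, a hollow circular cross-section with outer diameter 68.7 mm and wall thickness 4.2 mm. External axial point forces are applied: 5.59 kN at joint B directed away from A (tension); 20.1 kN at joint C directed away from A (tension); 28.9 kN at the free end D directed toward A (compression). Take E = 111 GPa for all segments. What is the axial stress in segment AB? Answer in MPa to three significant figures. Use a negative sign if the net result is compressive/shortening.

-10.1 MPa

Internal axial forces (sectioning from the free end, tension +): N_CD = -28.9 kN, N_BC = -8.8 kN, N_AB = -3.21 kN.
A_AB = 317.3 mm².
σ_AB = N_AB/A_AB = -3210/317.3 = -10.12 MPa.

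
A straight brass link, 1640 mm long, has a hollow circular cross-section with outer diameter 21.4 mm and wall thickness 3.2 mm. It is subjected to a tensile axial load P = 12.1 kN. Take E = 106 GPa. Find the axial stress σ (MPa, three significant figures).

66.1 MPa

A = 183 mm².
σ = N/A = 12100/183 = 66.13 MPa.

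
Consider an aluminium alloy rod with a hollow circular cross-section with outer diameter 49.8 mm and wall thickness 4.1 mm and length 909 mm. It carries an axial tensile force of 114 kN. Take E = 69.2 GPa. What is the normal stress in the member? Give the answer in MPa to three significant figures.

194 MPa

A = 588.6 mm².
σ = N/A = 114000/588.6 = 193.7 MPa.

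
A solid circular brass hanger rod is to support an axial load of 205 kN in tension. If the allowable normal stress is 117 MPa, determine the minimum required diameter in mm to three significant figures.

47.2 mm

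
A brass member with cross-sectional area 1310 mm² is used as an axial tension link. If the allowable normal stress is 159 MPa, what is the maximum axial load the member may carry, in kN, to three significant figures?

208 kN

P_max = σ_allow · A = 159 · 1310 = 208300 N = 208.3 kN.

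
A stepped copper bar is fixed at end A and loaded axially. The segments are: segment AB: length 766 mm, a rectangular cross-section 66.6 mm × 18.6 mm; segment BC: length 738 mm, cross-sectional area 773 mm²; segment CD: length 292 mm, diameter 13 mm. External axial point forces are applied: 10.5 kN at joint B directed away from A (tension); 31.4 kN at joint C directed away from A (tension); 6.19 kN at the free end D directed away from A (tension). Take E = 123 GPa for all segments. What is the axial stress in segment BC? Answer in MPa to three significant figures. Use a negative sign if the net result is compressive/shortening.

Internal axial forces (sectioning from the free end, tension +): N_CD = 6.19 kN, N_BC = 37.59 kN, N_AB = 48.09 kN.
σ_BC = N_BC/A_BC = 37590/773 = 48.63 MPa.

48.6 MPa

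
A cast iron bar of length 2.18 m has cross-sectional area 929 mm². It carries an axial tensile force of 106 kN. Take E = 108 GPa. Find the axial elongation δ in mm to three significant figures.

2.30 mm

δ_mech = NL/(AE) = 106000·2180/(929·108000) = 2.303 mm.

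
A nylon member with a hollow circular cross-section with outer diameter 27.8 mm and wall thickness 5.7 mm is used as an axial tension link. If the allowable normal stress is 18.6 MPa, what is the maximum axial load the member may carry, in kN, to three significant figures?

A = 395.7 mm².
P_max = σ_allow · A = 18.6 · 395.7 = 7361 N = 7.361 kN.

7.36 kN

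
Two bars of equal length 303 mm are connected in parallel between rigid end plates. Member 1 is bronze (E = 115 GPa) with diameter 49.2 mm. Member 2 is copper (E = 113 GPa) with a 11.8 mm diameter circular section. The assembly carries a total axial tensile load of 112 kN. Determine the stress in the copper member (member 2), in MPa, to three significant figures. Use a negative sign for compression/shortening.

54.8 MPa

A_1 = 1901 mm².
A_2 = 109.4 mm².
Equal strain + equilibrium ⇒ each member carries load in proportion to AE: A₁E₁ = 218600000 N, A₂E₂ = 12360000 N, ΣAE = 231000000 N.
σ₂ = P·E₂/ΣAE = 112000·113000/231000000 = 54.79 MPa.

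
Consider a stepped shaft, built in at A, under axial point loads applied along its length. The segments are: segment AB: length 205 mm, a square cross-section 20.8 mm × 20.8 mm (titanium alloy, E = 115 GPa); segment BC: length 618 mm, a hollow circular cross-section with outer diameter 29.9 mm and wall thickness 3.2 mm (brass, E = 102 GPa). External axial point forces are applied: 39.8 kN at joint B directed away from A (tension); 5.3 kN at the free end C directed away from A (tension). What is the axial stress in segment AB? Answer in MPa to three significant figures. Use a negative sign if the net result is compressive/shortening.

Internal axial forces (sectioning from the free end, tension +): N_BC = 5.3 kN, N_AB = 45.1 kN.
A_AB = 432.6 mm².
σ_AB = N_AB/A_AB = 45100/432.6 = 104.2 MPa.

104 MPa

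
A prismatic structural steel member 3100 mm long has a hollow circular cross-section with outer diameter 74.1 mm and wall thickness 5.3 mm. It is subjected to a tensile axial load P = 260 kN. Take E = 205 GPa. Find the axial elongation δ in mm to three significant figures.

3.43 mm

A = 1146 mm².
δ_mech = NL/(AE) = 260000·3100/(1146·205000) = 3.432 mm.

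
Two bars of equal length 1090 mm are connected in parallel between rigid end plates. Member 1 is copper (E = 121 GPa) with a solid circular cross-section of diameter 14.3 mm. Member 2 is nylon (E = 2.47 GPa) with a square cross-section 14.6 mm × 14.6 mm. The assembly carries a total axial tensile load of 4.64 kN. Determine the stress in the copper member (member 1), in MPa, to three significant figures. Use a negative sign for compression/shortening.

A_1 = 160.6 mm².
A_2 = 213.2 mm².
Equal strain + equilibrium ⇒ each member carries load in proportion to AE: A₁E₁ = 19430000 N, A₂E₂ = 526500 N, ΣAE = 19960000 N.
σ₁ = P·E₁/ΣAE = 4640·121000/19960000 = 28.13 MPa.

28.1 MPa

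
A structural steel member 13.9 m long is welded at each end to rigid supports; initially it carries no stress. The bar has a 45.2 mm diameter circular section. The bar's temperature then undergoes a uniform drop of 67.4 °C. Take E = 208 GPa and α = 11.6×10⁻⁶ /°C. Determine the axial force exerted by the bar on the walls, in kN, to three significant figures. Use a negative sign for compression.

Free thermal expansion αLΔT = 11.6e-6 · 13900 · -67.4 = -10.87 mm.
The walls impose strain ε = −(-10.87)/13900 = 7.8184e-04; σ = Eε = 208000 · 7.8184e-04 = 162.6 MPa.
Wall reaction R = σ·A = 162.6·1605 = 260900 N = 260.9 kN.

261 kN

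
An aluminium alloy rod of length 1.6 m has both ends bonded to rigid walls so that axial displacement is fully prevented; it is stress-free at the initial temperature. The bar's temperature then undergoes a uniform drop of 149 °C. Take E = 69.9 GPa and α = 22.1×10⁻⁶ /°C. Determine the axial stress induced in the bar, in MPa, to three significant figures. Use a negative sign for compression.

Free thermal expansion αLΔT = 22.1e-6 · 1600 · -149 = -5.269 mm.
The walls impose strain ε = −(-5.269)/1600 = 3.2929e-03; σ = Eε = 69900 · 3.2929e-03 = 230.2 MPa.

230 MPa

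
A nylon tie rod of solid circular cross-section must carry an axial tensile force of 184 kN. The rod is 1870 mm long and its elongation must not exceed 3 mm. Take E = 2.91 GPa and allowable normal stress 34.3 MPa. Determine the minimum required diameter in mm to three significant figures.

Required area A ≥ P/σ_allow = 184000/34.3 = 5364 mm².
For a solid circular section, d ≥ √(4A/π) = 82.65 mm.
Elongation limit: A ≥ PL/(Eδ_allow) = 184000·1870/(2910·3) = 39410 mm² ⇒ d ≥ 224 mm.
The elongation limit governs.

224 mm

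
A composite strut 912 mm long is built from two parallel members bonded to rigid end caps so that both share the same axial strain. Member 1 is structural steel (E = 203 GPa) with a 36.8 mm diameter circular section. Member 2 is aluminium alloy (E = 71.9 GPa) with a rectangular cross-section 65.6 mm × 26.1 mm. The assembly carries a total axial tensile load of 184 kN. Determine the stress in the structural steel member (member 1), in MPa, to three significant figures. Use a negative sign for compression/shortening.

A_1 = 1064 mm².
A_2 = 1712 mm².
Equal strain + equilibrium ⇒ each member carries load in proportion to AE: A₁E₁ = 215900000 N, A₂E₂ = 123100000 N, ΣAE = 339000000 N.
σ₁ = P·E₁/ΣAE = 184000·203000/339000000 = 110.2 MPa.

110 MPa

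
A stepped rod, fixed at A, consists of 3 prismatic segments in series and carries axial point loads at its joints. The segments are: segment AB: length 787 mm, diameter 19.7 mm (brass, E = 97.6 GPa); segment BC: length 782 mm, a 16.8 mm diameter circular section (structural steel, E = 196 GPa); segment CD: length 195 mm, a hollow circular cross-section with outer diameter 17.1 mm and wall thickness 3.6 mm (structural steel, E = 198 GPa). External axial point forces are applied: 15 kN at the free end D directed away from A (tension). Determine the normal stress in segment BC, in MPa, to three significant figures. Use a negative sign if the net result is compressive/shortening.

Internal axial forces (sectioning from the free end, tension +): N_CD = 15 kN, N_BC = 15 kN, N_AB = 15 kN.
A_BC = 221.7 mm².
σ_BC = N_BC/A_BC = 15000/221.7 = 67.67 MPa.

67.7 MPa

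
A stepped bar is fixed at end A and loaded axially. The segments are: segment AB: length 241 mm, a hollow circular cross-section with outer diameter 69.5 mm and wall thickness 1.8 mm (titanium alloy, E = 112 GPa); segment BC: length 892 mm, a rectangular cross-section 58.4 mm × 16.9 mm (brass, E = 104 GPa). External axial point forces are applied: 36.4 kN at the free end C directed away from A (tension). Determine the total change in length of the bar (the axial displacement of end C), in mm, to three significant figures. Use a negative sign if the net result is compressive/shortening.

0.521 mm

Internal axial forces (sectioning from the free end, tension +): N_BC = 36.4 kN, N_AB = 36.4 kN.
A_AB = 382.8 mm².
A_BC = 987 mm².
δ_AB = 36400·241/(382.8·112000) = 0.2046 mm
δ_BC = 36400·892/(987·104000) = 0.3163 mm
δ = Σδ_i = 0.5209 mm.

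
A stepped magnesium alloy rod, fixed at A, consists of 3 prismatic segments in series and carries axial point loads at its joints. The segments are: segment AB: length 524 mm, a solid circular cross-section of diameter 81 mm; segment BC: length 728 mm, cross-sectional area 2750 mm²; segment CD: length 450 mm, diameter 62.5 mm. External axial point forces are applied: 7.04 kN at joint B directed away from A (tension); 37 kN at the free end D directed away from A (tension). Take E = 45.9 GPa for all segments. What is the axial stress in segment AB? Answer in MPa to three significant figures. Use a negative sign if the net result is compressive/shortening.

Internal axial forces (sectioning from the free end, tension +): N_CD = 37 kN, N_BC = 37 kN, N_AB = 44.04 kN.
A_AB = 5153 mm².
σ_AB = N_AB/A_AB = 44040/5153 = 8.546 MPa.

8.55 MPa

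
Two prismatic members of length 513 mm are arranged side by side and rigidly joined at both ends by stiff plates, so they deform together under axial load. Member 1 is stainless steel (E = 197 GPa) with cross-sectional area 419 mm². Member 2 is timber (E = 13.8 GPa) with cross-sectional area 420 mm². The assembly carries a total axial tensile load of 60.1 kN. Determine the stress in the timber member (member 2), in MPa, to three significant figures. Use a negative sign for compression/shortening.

Equal strain + equilibrium ⇒ each member carries load in proportion to AE: A₁E₁ = 82540000 N, A₂E₂ = 5796000 N, ΣAE = 88340000 N.
σ₂ = P·E₂/ΣAE = 60100·13800/88340000 = 9.389 MPa.

9.39 MPa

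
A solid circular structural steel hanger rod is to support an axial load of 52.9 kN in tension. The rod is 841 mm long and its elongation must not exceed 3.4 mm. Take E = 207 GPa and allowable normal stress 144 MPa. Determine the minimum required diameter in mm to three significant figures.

21.6 mm

Required area A ≥ P/σ_allow = 52900/144 = 367.4 mm².
For a solid circular section, d ≥ √(4A/π) = 21.63 mm.
Elongation limit: A ≥ PL/(Eδ_allow) = 52900·841/(207000·3.4) = 63.21 mm² ⇒ d ≥ 8.971 mm.
The stress limit governs.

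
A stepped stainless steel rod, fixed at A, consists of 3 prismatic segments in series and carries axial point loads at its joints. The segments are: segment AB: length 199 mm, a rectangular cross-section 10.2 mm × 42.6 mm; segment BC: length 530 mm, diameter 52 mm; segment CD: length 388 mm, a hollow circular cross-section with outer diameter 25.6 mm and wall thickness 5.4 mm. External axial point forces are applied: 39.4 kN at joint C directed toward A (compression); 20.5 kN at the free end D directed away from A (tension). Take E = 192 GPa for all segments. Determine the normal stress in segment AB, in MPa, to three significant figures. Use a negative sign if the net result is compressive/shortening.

Internal axial forces (sectioning from the free end, tension +): N_CD = 20.5 kN, N_BC = -18.9 kN, N_AB = -18.9 kN.
A_AB = 434.5 mm².
σ_AB = N_AB/A_AB = -18900/434.5 = -43.5 MPa.

-43.5 MPa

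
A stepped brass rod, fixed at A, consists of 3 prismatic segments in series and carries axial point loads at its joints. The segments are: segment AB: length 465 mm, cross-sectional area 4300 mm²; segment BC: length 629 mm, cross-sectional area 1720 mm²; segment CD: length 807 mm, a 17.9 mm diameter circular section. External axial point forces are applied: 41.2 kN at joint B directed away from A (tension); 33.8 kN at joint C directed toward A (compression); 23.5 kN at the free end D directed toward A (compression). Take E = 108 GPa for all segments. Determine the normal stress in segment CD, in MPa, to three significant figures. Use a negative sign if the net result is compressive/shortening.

-93.4 MPa

Internal axial forces (sectioning from the free end, tension +): N_CD = -23.5 kN, N_BC = -57.3 kN, N_AB = -16.1 kN.
A_CD = 251.6 mm².
σ_CD = N_CD/A_CD = -23500/251.6 = -93.38 MPa.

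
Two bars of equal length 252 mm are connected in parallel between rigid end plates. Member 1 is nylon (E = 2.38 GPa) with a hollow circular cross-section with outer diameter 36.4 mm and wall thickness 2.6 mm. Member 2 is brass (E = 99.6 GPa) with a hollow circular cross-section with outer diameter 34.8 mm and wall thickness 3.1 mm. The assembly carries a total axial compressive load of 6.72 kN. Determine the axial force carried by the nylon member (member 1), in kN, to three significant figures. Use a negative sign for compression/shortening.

A_1 = 276.1 mm².
A_2 = 308.7 mm².
Equal strain + equilibrium ⇒ each member carries load in proportion to AE: A₁E₁ = 657100 N, A₂E₂ = 30750000 N, ΣAE = 31410000 N.
F₁ = P·A₁E₁/ΣAE = -6720·657100/31410000 = -140.6 N.

-0.141 kN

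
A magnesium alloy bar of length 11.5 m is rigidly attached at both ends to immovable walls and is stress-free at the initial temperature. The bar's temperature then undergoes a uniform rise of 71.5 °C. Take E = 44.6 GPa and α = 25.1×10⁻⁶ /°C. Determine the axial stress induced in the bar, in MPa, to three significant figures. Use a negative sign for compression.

-80.0 MPa

Free thermal expansion αLΔT = 25.1e-6 · 11500 · 71.5 = 20.64 mm.
The walls impose strain ε = −(20.64)/11500 = -1.7947e-03; σ = Eε = 44600 · -1.7947e-03 = -80.04 MPa.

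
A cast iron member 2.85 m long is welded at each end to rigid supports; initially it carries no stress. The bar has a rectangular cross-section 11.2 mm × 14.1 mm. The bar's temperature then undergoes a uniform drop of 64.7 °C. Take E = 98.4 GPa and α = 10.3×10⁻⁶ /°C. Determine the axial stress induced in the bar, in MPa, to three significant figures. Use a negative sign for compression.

Free thermal expansion αLΔT = 10.3e-6 · 2850 · -64.7 = -1.899 mm.
The walls impose strain ε = −(-1.899)/2850 = 6.6641e-04; σ = Eε = 98400 · 6.6641e-04 = 65.57 MPa.

65.6 MPa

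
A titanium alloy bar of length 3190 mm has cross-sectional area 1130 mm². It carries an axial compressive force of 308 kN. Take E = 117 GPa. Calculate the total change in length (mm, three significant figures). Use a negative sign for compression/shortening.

-7.43 mm

δ_mech = NL/(AE) = -308000·3190/(1130·117000) = -7.432 mm.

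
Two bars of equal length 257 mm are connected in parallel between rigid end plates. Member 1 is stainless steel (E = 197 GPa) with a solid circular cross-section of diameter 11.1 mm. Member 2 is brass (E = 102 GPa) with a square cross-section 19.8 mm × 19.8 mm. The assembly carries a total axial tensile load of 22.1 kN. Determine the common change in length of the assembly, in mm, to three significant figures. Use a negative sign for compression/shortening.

0.0962 mm

A_1 = 96.77 mm².
A_2 = 392 mm².
Equal strain + equilibrium ⇒ each member carries load in proportion to AE: A₁E₁ = 19060000 N, A₂E₂ = 39990000 N, ΣAE = 59050000 N.
δ = PL/ΣAE = 22100·257/59050000 = 0.09618 mm.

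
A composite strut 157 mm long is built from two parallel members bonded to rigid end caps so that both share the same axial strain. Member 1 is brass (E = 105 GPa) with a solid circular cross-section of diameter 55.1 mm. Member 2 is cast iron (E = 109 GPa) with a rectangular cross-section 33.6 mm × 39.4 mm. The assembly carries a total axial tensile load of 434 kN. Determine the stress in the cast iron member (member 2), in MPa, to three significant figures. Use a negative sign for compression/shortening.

120 MPa

A_1 = 2384 mm².
A_2 = 1324 mm².
Equal strain + equilibrium ⇒ each member carries load in proportion to AE: A₁E₁ = 250400000 N, A₂E₂ = 144300000 N, ΣAE = 394700000 N.
σ₂ = P·E₂/ΣAE = 434000·109000/394700000 = 119.9 MPa.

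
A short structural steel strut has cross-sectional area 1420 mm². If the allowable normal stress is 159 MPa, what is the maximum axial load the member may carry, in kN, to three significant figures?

226 kN

P_max = σ_allow · A = 159 · 1420 = 225800 N = 225.8 kN.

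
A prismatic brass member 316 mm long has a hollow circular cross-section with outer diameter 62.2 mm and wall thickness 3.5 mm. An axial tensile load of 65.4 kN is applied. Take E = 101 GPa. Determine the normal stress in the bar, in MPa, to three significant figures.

101 MPa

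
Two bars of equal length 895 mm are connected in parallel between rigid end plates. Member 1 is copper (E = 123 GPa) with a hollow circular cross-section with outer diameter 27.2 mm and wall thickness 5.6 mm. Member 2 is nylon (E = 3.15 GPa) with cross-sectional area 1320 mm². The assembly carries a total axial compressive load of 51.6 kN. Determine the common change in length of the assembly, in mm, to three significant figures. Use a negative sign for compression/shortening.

A_1 = 380 mm².
Equal strain + equilibrium ⇒ each member carries load in proportion to AE: A₁E₁ = 46740000 N, A₂E₂ = 4158000 N, ΣAE = 50900000 N.
δ = PL/ΣAE = -51600·895/50900000 = -0.9073 mm.

-0.907 mm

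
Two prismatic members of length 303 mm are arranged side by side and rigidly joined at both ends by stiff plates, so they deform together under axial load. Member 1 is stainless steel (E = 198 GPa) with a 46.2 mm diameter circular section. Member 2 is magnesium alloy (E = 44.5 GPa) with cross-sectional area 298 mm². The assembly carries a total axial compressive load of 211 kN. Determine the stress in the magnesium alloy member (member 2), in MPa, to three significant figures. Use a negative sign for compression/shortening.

A_1 = 1676 mm².
Equal strain + equilibrium ⇒ each member carries load in proportion to AE: A₁E₁ = 331900000 N, A₂E₂ = 13260000 N, ΣAE = 345200000 N.
σ₂ = P·E₂/ΣAE = -211000·44500/345200000 = -27.2 MPa.

-27.2 MPa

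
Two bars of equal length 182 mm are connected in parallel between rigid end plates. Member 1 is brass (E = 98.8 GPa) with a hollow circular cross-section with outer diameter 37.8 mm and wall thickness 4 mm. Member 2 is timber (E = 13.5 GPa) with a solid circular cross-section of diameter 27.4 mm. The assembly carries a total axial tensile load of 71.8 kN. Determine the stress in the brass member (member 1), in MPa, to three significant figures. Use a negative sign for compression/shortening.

A_1 = 424.7 mm².
A_2 = 589.6 mm².
Equal strain + equilibrium ⇒ each member carries load in proportion to AE: A₁E₁ = 41960000 N, A₂E₂ = 7960000 N, ΣAE = 49920000 N.
σ₁ = P·E₁/ΣAE = 71800·98800/49920000 = 142.1 MPa.

142 MPa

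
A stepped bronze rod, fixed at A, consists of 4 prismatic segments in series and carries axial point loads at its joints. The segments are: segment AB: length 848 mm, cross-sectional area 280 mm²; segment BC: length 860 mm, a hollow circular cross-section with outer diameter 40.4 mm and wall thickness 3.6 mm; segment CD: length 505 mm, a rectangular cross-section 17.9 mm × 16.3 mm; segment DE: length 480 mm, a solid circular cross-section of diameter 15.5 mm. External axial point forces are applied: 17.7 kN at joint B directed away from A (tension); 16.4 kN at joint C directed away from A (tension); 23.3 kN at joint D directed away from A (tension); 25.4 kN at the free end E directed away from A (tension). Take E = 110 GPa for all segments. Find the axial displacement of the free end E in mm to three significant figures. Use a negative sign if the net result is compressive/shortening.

4.86 mm

Internal axial forces (sectioning from the free end, tension +): N_DE = 25.4 kN, N_CD = 48.7 kN, N_BC = 65.1 kN, N_AB = 82.8 kN.
A_BC = 416.2 mm².
A_CD = 291.8 mm².
A_DE = 188.7 mm².
δ_AB = 82800·848/(280·110000) = 2.28 mm
δ_BC = 65100·860/(416.2·110000) = 1.223 mm
δ_CD = 48700·505/(291.8·110000) = 0.7663 mm
δ_DE = 25400·480/(188.7·110000) = 0.5874 mm
δ = Σδ_i = 4.856 mm.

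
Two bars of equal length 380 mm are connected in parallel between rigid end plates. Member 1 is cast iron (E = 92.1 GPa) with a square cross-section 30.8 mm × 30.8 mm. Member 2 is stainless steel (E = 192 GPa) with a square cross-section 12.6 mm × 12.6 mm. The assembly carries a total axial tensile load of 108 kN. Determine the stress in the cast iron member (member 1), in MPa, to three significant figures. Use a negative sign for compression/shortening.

84.4 MPa

A_1 = 948.6 mm².
A_2 = 158.8 mm².
Equal strain + equilibrium ⇒ each member carries load in proportion to AE: A₁E₁ = 87370000 N, A₂E₂ = 30480000 N, ΣAE = 117900000 N.
σ₁ = P·E₁/ΣAE = 108000·92100/117900000 = 84.4 MPa.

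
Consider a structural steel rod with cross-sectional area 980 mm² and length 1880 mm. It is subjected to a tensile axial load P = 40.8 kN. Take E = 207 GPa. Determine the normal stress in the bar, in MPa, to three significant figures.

41.6 MPa

σ = N/A = 40800/980 = 41.63 MPa.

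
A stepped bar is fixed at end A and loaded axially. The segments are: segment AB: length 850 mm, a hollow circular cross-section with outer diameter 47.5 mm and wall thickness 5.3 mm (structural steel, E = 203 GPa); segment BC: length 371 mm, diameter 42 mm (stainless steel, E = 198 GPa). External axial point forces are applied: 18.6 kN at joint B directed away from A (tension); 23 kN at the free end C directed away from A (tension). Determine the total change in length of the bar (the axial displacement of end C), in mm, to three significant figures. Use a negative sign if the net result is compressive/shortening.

0.279 mm

Internal axial forces (sectioning from the free end, tension +): N_BC = 23 kN, N_AB = 41.6 kN.
A_AB = 702.6 mm².
A_BC = 1385 mm².
δ_AB = 41600·850/(702.6·203000) = 0.2479 mm
δ_BC = 23000·371/(1385·198000) = 0.03111 mm
δ = Σδ_i = 0.279 mm.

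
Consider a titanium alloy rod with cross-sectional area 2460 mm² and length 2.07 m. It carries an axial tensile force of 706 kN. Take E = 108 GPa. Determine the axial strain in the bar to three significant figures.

0.00266

σ = N/A = 287 MPa; ε = σ/E = 287/108000 = 2.657e-03.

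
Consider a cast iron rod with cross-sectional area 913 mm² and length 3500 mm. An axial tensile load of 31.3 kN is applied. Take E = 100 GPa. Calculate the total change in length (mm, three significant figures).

1.20 mm

δ_mech = NL/(AE) = 31300·3500/(913·100000) = 1.2 mm.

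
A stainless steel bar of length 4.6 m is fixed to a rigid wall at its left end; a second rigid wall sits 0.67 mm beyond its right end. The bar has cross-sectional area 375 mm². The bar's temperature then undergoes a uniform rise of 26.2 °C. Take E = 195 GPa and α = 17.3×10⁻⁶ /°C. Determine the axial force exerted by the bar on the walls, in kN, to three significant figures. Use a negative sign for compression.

-22.5 kN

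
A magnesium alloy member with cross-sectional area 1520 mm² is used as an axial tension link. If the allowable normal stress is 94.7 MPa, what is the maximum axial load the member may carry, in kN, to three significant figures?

144 kN

P_max = σ_allow · A = 94.7 · 1520 = 143900 N = 143.9 kN.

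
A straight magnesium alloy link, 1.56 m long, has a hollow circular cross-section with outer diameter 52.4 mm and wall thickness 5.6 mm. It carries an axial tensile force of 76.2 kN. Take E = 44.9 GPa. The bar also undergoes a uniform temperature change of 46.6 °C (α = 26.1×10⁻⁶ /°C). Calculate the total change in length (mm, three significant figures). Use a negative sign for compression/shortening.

5.11 mm

A = 823.3 mm².
δ_mech = NL/(AE) = 76200·1560/(823.3·44900) = 3.216 mm.
δ_thermal = αLΔT = 26.1e-6·1560·46.6 = 1.897 mm.
δ = δ_mech + δ_thermal = 5.113 mm.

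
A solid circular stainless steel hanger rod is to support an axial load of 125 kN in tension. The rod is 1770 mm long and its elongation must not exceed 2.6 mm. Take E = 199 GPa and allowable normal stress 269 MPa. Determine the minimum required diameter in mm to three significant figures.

24.3 mm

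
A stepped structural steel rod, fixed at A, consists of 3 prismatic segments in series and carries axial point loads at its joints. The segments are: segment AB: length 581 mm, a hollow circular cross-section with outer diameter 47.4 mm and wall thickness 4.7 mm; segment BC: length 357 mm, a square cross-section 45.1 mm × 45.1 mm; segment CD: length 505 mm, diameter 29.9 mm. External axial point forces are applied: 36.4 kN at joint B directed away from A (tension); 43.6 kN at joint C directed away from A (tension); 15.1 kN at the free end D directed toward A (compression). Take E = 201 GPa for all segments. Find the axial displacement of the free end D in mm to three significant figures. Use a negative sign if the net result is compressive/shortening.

0.268 mm

Internal axial forces (sectioning from the free end, tension +): N_CD = -15.1 kN, N_BC = 28.5 kN, N_AB = 64.9 kN.
A_AB = 630.5 mm².
A_BC = 2034 mm².
A_CD = 702.2 mm².
δ_AB = 64900·581/(630.5·201000) = 0.2975 mm
δ_BC = 28500·357/(2034·201000) = 0.02489 mm
δ_CD = -15100·505/(702.2·201000) = -0.05403 mm
δ = Σδ_i = 0.2684 mm.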